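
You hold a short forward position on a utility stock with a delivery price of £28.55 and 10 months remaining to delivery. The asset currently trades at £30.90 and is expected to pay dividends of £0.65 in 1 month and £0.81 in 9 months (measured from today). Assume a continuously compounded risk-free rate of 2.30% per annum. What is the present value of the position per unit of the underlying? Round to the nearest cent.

PV(remaining dividends) I = 0.65·e^(−0.0230·1/12) + 0.81·e^(−0.0230·9/12) = 1.4449
Current forward F = (S − I)·e^(rT) = (30.90 − 1.4449)·e^(0.0230·10/12) = 29.4551 × 1.019352 = 30.0251
Value (long) = (F − K)·e^(−rT) = (30.0251 − 28.55) × 0.981016 = 1.4471
Short position value = −(long value) = -£1.45

-£1.45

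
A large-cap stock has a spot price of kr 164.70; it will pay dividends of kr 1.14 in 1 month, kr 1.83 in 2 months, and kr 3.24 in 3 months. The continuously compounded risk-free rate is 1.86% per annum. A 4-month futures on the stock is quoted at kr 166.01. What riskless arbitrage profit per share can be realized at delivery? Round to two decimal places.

kr 6.51 per share

PV(dividends) I = 1.14·e^(−0.0186·1/12) + 1.83·e^(−0.0186·2/12) + 3.24·e^(−0.0186·3/12) = 6.1875
Fair futures F* = (S − I)·e^(rT) = (164.70 − 6.1875)·e^0.006200 = 158.5125 × 1.006219 = 159.4983
Market kr 166.01 > fair 159.4983: forward overpriced → cash-and-carry (borrow at r, buy the stock and collect the dividends, short the forward).
Profit at T = |F_mkt − F*| = |166.01 − 159.4983| = kr 6.51 per share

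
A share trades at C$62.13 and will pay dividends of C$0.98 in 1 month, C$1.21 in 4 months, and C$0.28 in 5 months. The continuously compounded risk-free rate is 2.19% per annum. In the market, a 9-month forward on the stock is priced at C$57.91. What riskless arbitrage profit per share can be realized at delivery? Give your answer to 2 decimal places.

C$2.75 per share

PV(dividends) I = 0.98·e^(−0.0219·1/12) + 1.21·e^(−0.0219·4/12) + 0.28·e^(−0.0219·5/12) = 2.4569
Fair forward F* = (S − I)·e^(rT) = (62.13 − 2.4569)·e^0.016425 = 59.6731 × 1.016561 = 60.6613
Market C$57.91 < fair 60.6613: forward underpriced → reverse cash-and-carry (short the stock, invest proceeds at r, pay the dividends, go long the forward).
Profit at T = |F_mkt − F*| = |57.91 − 60.6613| = C$2.75 per share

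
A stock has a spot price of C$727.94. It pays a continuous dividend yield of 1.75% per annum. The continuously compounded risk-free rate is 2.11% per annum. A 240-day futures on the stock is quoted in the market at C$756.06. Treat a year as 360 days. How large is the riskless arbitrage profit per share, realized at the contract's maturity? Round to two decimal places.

C$26.37 per share

Fair futures: F* = S·e^(carry·T), with carry = (r − q) = 0.0211 − 0.0175 = 0.0036
F* = 727.94 · e^(0.0036 × 240/360) = 727.94 · e^0.002400 = 727.94 × 1.002403 = C$729.6892
Market C$756.06 > fair C$729.6892: forward overpriced → cash-and-carry (buy spot, short the forward).
At maturity, profit = |F_mkt − F*| = |756.06 − 729.6892| = C$26.37 per share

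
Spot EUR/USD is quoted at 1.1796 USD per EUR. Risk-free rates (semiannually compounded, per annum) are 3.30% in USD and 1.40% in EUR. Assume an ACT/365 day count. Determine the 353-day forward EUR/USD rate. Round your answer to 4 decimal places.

1.2012

By covered interest parity, F = S · (1+r_USD/2)^(2T) / (1+r_EUR/2)^(2T)
= 1.1796 × 1.032161 / 1.013584 = 1.1796 × 1.018328
F = 1.2012 USD per EUR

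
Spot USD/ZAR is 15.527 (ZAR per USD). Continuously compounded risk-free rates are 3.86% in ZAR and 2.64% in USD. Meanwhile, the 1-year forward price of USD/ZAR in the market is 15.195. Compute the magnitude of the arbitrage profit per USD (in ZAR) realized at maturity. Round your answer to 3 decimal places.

Fair forward: F* = S·e^(carry·T), with carry = (r_ZAR − r_USD) = 0.0386 − 0.0264 = 0.0122
F* = 15.527 · e^(0.0122 × 1) = 15.527 · e^0.012200 = 15.527 × 1.012275 = 15.7176
Market 15.195 < fair 15.7176: forward underpriced → reverse cash-and-carry (short spot, go long the forward).
At maturity, profit = |F_mkt − F*| = |15.195 − 15.7176| = 0.523 per USD (in ZAR)

0.523 per USD (in ZAR)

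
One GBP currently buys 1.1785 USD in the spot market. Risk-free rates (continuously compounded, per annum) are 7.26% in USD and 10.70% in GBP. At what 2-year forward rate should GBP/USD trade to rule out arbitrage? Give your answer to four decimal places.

1.1001

F = S·e^((r_USD − r_GBP)T) = 1.1785 · e^((0.0726 − 0.1070) × 2)
= 1.1785 · e^-0.068800 = 1.1785 × 0.933513
F = 1.1001 USD per GBP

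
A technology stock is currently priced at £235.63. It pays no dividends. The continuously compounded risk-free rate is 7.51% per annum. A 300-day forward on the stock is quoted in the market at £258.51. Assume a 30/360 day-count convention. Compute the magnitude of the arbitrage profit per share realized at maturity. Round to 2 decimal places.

Fair forward: F* = S·e^(carry·T), with carry = r = 0.0751
F* = 235.63 · e^(0.0751 × 300/360) = 235.63 · e^0.062583 = 235.63 × 1.064583 = £250.8477
Market £258.51 > fair £250.8477: forward overpriced → cash-and-carry (buy spot, short the forward).
At maturity, profit = |F_mkt − F*| = |258.51 − 250.8477| = £7.66 per share

£7.66 per share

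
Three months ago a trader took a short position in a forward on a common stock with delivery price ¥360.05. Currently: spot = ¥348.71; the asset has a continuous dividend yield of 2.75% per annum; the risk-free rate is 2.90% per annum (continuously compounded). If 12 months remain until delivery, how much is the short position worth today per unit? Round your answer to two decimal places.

Current fair forward for the remaining 12 months: F = S·e^((r − q)·T), (r − q) = 0.0290 − 0.0275 = 0.0015
F = 348.71 · e^(0.0015 × 12/12) = 348.71 × 1.001501 = 349.2334
Value of long forward = (F − K)·e^(−rT) = (349.2334 − 360.05) · e^(−0.0290·12/12)
= -10.8166 × 0.971416 = -10.51
Short position value = −(long value) = ¥10.51

¥10.51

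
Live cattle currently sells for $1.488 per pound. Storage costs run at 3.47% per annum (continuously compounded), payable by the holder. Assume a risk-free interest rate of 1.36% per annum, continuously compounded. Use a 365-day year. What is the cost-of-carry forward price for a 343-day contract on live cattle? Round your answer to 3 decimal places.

Net carry = r + u − y = 0.0136 + 0.0347 − 0.0000 = 0.0483
F = S·e^((r+u−y)T) = 1.488 · e^(0.0483 × 343/365) = 1.488 · e^0.045389
= 1.488 × 1.046435 = $1.557 per pound

$1.557 per pound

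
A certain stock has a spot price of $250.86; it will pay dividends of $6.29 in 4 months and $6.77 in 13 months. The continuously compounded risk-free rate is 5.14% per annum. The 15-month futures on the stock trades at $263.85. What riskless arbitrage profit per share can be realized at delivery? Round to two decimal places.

$9.76 per share

PV(dividends) I = 6.29·e^(−0.0514·4/12) + 6.77·e^(−0.0514·13/12) = 12.5865
Fair futures F* = (S − I)·e^(rT) = (250.86 − 12.5865)·e^0.064250 = 238.2735 × 1.066359 = 254.0851
Market $263.85 > fair 254.0851: forward overpriced → cash-and-carry (borrow at r, buy the stock and collect the dividends, short the forward).
Profit at T = |F_mkt − F*| = |263.85 − 254.0851| = $9.76 per share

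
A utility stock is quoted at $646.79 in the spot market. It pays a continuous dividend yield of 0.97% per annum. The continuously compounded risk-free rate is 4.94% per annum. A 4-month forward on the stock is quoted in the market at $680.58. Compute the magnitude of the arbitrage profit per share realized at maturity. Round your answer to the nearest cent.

$25.17 per share

Fair forward: F* = S·e^(carry·T), with carry = (r − q) = 0.0494 − 0.0097 = 0.0397
F* = 646.79 · e^(0.0397 × 4/12) = 646.79 · e^0.013233 = 646.79 × 1.013321 = $655.4059
Market $680.58 > fair $655.4059: forward overpriced → cash-and-carry (buy spot, short the forward).
At maturity, profit = |F_mkt − F*| = |680.58 − 655.4059| = $25.17 per share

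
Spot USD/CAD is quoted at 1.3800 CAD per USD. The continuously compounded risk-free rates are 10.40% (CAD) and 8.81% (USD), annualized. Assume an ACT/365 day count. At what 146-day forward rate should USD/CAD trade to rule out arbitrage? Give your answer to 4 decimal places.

F = S·e^((r_CAD − r_USD)T) = 1.3800 · e^((0.1040 − 0.0881) × 146/365)
= 1.3800 · e^0.006360 = 1.3800 × 1.006380
F = 1.3888 CAD per USD

1.3888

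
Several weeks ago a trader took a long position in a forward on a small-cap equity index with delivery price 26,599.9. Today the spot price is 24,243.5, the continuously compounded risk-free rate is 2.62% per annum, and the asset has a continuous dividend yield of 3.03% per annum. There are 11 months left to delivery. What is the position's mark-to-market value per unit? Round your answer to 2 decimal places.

-2389.27

Current fair forward for the remaining 11 months: F = S·e^((r − q)·T), (r − q) = 0.0262 − 0.0303 = -0.0041
F = 24243.5 · e^(-0.0041 × 11/12) = 24243.5 × 0.99624872 = 24152.5558
Value of long forward = (F − K)·e^(−rT) = (24152.5558 − 26599.9) · e^(−0.0262·11/12)
= -2447.3442 × 0.97626944 = -2389.27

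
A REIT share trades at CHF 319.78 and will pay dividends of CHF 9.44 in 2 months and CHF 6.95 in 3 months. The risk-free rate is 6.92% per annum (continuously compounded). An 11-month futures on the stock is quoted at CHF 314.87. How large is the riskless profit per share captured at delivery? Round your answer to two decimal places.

CHF 8.63 per share

PV(dividends) I = 9.44·e^(−0.0692·2/12) + 6.95·e^(−0.0692·3/12) = 16.1625
Fair futures F* = (S − I)·e^(rT) = (319.78 − 16.1625)·e^0.063433 = 303.6175 × 1.065488 = 323.5008
Market CHF 314.87 < fair 323.5008: forward underpriced → reverse cash-and-carry (short the stock, invest proceeds at r, pay the dividends, go long the forward).
Profit at T = |F_mkt − F*| = |314.87 − 323.5008| = CHF 8.63 per share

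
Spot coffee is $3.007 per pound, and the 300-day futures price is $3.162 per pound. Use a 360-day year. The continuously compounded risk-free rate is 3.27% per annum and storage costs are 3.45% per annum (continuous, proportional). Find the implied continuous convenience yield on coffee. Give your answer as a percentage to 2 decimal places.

F = S·e^((r+u−y)T) ⇒ (r+u−y) = ln(F/S)/T
ln(3.162/3.007) = 0.050262; /T ⇒ 0.060314
y = r + u − ln(F/S)/T = 0.0327 + 0.0345 − 0.060314 = 0.006886
y = 0.69%

0.69%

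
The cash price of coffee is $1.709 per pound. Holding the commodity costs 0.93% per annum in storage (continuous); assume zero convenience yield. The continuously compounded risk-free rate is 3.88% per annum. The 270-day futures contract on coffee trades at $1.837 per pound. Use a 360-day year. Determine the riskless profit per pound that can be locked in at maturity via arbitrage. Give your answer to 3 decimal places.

Fair futures: F* = S·e^(carry·T), with carry = (r + u) = 0.0388 + 0.0093 = 0.0481
F* = 1.709 · e^(0.0481 × 270/360) = 1.709 · e^0.036075 = 1.709 × 1.036734 = $1.7718
Market $1.837 > fair $1.7718: forward overpriced → cash-and-carry (buy spot, short the forward).
At maturity, profit = |F_mkt − F*| = |1.837 − 1.7718| = $0.065 per pound

$0.065 per pound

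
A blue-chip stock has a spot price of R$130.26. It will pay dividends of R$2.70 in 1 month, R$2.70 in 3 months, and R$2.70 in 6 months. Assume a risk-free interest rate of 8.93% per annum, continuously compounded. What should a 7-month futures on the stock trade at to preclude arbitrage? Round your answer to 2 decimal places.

PV(dividends) I = 2.70·e^(−0.0893·1/12) + 2.70·e^(−0.0893·3/12) + 2.70·e^(−0.0893·6/12)
I = 2.6800 + 2.6404 + 2.5821 = 7.9025
F = (S − I)·e^(rT) = (130.26 − 7.9025) · e^(0.0893·7/12)
= 122.3575 · e^0.052092 = 122.3575 × 1.053473 = R$128.90

R$128.90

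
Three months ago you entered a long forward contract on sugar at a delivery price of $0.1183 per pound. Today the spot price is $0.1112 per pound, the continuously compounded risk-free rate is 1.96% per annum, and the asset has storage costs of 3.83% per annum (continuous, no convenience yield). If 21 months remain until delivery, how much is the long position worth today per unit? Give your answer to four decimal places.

$0.0046 per pound

Current fair forward for the remaining 21 months: F = S·e^((r + u)·T), (r + u) = 0.0196 + 0.0383 = 0.0579
F = 0.1112 · e^(0.0579 × 21/12) = 0.1112 × 1.106636 = 0.1231
Value of long forward = (F − K)·e^(−rT) = (0.1231 − 0.1183) · e^(−0.0196·21/12)
= 0.0048 × 0.966282 = 0.0046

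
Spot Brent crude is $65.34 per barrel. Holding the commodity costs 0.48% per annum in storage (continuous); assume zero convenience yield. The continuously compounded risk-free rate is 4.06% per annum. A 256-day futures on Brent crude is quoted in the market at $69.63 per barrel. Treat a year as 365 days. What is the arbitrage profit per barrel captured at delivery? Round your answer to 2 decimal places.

Fair futures: F* = S·e^(carry·T), with carry = (r + u) = 0.0406 + 0.0048 = 0.0454
F* = 65.34 · e^(0.0454 × 256/365) = 65.34 · e^0.031842 = 65.34 × 1.032354 = $67.4540
Market $69.63 > fair $67.4540: forward overpriced → cash-and-carry (buy spot, short the forward).
At maturity, profit = |F_mkt − F*| = |69.63 − 67.4540| = $2.18 per barrel

$2.18 per barrel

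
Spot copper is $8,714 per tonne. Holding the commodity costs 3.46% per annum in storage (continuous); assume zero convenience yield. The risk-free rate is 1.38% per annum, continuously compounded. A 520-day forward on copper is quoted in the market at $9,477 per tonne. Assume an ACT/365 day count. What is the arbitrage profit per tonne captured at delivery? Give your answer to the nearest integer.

$141 per tonne

Fair forward: F* = S·e^(carry·T), with carry = (r + u) = 0.0138 + 0.0346 = 0.0484
F* = 8714 · e^(0.0484 × 520/365) = 8714 · e^0.068953 = 8714 × 1.071386 = $9336.0576
Market $9477 > fair $9336.0576: forward overpriced → cash-and-carry (buy spot, short the forward).
At maturity, profit = |F_mkt − F*| = |9477 − 9336.0576| = $141 per tonne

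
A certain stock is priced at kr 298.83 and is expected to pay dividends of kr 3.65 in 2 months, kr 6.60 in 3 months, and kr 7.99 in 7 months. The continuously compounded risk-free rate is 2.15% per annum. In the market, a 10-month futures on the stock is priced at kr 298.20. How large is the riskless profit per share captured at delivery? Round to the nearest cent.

kr 12.39 per share

PV(dividends) I = 3.65·e^(−0.0215·2/12) + 6.60·e^(−0.0215·3/12) + 7.99·e^(−0.0215·7/12) = 18.0920
Fair futures F* = (S − I)·e^(rT) = (298.83 − 18.0920)·e^0.017917 = 280.7380 × 1.018078 = 285.8132
Market kr 298.20 > fair 285.8132: forward overpriced → cash-and-carry (borrow at r, buy the stock and collect the dividends, short the forward).
Profit at T = |F_mkt − F*| = |298.20 − 285.8132| = kr 12.39 per share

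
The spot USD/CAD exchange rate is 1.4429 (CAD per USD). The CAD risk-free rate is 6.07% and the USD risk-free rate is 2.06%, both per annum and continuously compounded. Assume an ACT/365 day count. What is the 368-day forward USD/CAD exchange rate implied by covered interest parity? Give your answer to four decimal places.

F = S·e^((r_CAD − r_USD)T) = 1.4429 · e^((0.0607 − 0.0206) × 368/365)
= 1.4429 · e^0.040430 = 1.4429 × 1.041258
F = 1.5024 CAD per USD

1.5024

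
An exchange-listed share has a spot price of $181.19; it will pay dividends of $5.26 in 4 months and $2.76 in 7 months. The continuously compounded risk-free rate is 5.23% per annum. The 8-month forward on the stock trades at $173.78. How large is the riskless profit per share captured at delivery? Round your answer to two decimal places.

PV(dividends) I = 5.26·e^(−0.0523·4/12) + 2.76·e^(−0.0523·7/12) = 7.8462
Fair forward F* = (S − I)·e^(rT) = (181.19 − 7.8462)·e^0.034867 = 173.3438 × 1.035482 = 179.4944
Market $173.78 < fair 179.4944: forward underpriced → reverse cash-and-carry (short the stock, invest proceeds at r, pay the dividends, go long the forward).
Profit at T = |F_mkt − F*| = |173.78 − 179.4944| = $5.71 per share

$5.71 per share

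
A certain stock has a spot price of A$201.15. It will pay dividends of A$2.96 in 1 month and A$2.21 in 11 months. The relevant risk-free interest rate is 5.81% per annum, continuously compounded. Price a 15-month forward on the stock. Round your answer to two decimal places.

A$210.88

PV(dividends) I = 2.96·e^(−0.0581·1/12) + 2.21·e^(−0.0581·11/12)
I = 2.9457 + 2.0954 = 5.0411
F = (S − I)·e^(rT) = (201.15 − 5.0411) · e^(0.0581·15/12)
= 196.1089 · e^0.072625 = 196.1089 × 1.075327 = A$210.88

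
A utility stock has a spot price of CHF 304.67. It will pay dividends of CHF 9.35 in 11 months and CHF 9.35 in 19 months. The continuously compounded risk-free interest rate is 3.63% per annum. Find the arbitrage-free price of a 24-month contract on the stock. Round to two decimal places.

PV(dividends) I = 9.35·e^(−0.0363·11/12) + 9.35·e^(−0.0363·19/12)
I = 9.0440 + 8.8278 = 17.8718
F = (S − I)·e^(rT) = (304.67 − 17.8718) · e^(0.0363·24/12)
= 286.7982 · e^0.072600 = 286.7982 × 1.075300 = CHF 308.39

CHF 308.39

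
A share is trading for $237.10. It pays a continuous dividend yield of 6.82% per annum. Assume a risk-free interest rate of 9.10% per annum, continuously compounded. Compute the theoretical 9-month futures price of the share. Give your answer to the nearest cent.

F = S·e^((r − q)T) = 237.10 · e^((0.0910 − 0.0682) × 9/12)
= 237.10 · e^0.017100 = 237.10 × 1.017247
F = $241.19

$241.19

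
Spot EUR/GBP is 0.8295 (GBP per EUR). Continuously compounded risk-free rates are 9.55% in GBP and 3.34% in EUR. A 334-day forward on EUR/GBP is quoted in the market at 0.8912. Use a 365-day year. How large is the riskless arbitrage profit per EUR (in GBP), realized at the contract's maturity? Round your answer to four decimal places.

0.0132 per EUR (in GBP)

Fair forward: F* = S·e^(carry·T), with carry = (r_GBP − r_EUR) = 0.0955 − 0.0334 = 0.0621
F* = 0.8295 · e^(0.0621 × 334/365) = 0.8295 · e^0.056826 = 0.8295 × 1.058472 = 0.8780
Market 0.8912 > fair 0.8780: forward overpriced → cash-and-carry (buy spot, short the forward).
At maturity, profit = |F_mkt − F*| = |0.8912 − 0.8780| = 0.0132 per EUR (in GBP)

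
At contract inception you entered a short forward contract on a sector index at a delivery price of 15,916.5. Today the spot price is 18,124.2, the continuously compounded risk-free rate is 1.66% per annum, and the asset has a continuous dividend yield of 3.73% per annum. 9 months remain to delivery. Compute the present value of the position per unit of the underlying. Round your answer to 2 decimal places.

-1904.63

Current fair forward for the remaining 9 months: F = S·e^((r − q)·T), (r − q) = 0.0166 − 0.0373 = -0.0207
F = 18124.2 · e^(-0.0207 × 9/12) = 18124.2 × 0.98459489 = 17844.9947
Value of long forward = (F − K)·e^(−rT) = (17844.9947 − 15916.5) · e^(−0.0166·9/12)
= 1928.4947 × 0.98762718 = 1904.63
Short position value = −(long value) = -1904.63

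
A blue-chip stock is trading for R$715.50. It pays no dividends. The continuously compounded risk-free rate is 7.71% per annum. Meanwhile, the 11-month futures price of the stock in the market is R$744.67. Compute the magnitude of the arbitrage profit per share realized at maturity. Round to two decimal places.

R$23.23 per share

Fair futures: F* = S·e^(carry·T), with carry = r = 0.0771
F* = 715.50 · e^(0.0771 × 11/12) = 715.50 · e^0.070675 = 715.50 × 1.073232 = R$767.8975
Market R$744.67 < fair R$767.8975: forward underpriced → reverse cash-and-carry (short spot, go long the forward).
At maturity, profit = |F_mkt − F*| = |744.67 − 767.8975| = R$23.23 per share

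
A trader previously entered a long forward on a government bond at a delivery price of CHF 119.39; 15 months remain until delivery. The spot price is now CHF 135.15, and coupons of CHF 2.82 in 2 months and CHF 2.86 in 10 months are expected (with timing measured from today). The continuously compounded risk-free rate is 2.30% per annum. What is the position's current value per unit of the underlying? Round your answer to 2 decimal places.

PV(remaining coupons) I = 2.82·e^(−0.0230·2/12) + 2.86·e^(−0.0230·10/12) = 5.6149
Current forward F = (S − I)·e^(rT) = (135.15 − 5.6149)·e^(0.0230·15/12) = 129.5351 × 1.029167 = 133.3133
Value (long) = (F − K)·e^(−rT) = (133.3133 − 119.39) × 0.971659 = 13.5287
Value = CHF 13.53

CHF 13.53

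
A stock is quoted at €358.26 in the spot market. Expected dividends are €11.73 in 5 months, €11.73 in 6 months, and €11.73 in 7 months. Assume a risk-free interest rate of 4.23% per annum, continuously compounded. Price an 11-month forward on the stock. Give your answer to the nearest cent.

PV(dividends) I = 11.73·e^(−0.0423·5/12) + 11.73·e^(−0.0423·6/12) + 11.73·e^(−0.0423·7/12)
I = 11.5251 + 11.4845 + 11.4441 = 34.4537
F = (S − I)·e^(rT) = (358.26 − 34.4537) · e^(0.0423·11/12)
= 323.8063 · e^0.038775 = 323.8063 × 1.039537 = €336.61

€336.61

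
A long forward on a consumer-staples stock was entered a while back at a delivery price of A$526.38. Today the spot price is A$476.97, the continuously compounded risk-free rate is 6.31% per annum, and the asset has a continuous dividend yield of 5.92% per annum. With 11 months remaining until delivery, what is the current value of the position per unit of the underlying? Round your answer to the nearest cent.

Current fair forward for the remaining 11 months: F = S·e^((r − q)·T), (r − q) = 0.0631 − 0.0592 = 0.0039
F = 476.97 · e^(0.0039 × 11/12) = 476.97 × 1.003581 = 478.6780
Value of long forward = (F − K)·e^(−rT) = (478.6780 − 526.38) · e^(−0.0631·11/12)
= -47.7020 × 0.943799 = -45.02

-A$45.02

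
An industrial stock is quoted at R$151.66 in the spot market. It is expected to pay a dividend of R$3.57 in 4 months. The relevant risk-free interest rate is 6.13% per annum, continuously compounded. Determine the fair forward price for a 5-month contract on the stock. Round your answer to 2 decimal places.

PV(dividends) I = 3.57·e^(−0.0613·4/12)
I = 3.4978
F = (S − I)·e^(rT) = (151.66 − 3.4978) · e^(0.0613·5/12)
= 148.1622 · e^0.025542 = 148.1622 × 1.025871 = R$152.00

R$152.00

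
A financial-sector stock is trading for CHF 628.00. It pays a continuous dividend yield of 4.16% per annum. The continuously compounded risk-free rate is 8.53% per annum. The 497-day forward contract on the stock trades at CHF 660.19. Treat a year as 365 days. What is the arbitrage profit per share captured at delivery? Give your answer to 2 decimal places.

Fair forward: F* = S·e^(carry·T), with carry = (r − q) = 0.0853 − 0.0416 = 0.0437
F* = 628.00 · e^(0.0437 × 497/365) = 628.00 · e^0.059504 = 628.00 × 1.061310 = CHF 666.5027
Market CHF 660.19 < fair CHF 666.5027: forward underpriced → reverse cash-and-carry (short spot, go long the forward).
At maturity, profit = |F_mkt − F*| = |660.19 − 666.5027| = CHF 6.31 per share

CHF 6.31 per share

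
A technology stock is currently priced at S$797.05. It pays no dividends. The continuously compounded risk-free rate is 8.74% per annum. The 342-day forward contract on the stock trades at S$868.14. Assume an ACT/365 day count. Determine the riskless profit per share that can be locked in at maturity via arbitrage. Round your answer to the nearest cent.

Fair forward: F* = S·e^(carry·T), with carry = r = 0.0874
F* = 797.05 · e^(0.0874 × 342/365) = 797.05 · e^0.081893 = 797.05 × 1.085340 = S$865.0702
Market S$868.14 > fair S$865.0702: forward overpriced → cash-and-carry (buy spot, short the forward).
At maturity, profit = |F_mkt − F*| = |868.14 − 865.0702| = S$3.07 per share

S$3.07 per share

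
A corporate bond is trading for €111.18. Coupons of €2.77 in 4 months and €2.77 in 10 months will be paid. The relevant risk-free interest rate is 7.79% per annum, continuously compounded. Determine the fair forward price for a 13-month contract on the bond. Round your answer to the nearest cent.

PV(coupons) I = 2.77·e^(−0.0779·4/12) + 2.77·e^(−0.0779·10/12)
I = 2.6990 + 2.5959 = 5.2949
F = (S − I)·e^(rT) = (111.18 − 5.2949) · e^(0.0779·13/12)
= 105.8851 · e^0.084392 = 105.8851 × 1.088055 = €115.21

€115.21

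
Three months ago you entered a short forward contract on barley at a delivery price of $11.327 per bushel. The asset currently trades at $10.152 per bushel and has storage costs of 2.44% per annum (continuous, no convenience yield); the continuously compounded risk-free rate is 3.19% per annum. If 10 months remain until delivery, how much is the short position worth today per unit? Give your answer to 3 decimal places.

Current fair forward for the remaining 10 months: F = S·e^((r + u)·T), (r + u) = 0.0319 + 0.0244 = 0.0563
F = 10.152 · e^(0.0563 × 10/12) = 10.152 × 1.048035 = 10.6397
Value of long forward = (F − K)·e^(−rT) = (10.6397 − 11.327) · e^(−0.0319·10/12)
= -0.6873 × 0.973767 = -0.669
Short position value = −(long value) = $0.669

$0.669 per bushel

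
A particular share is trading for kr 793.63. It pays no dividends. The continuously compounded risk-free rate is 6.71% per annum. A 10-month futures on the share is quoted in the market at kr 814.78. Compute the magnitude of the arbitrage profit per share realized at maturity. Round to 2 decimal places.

kr 24.49 per share

Fair futures: F* = S·e^(carry·T), with carry = r = 0.0671
F* = 793.63 · e^(0.0671 × 10/12) = 793.63 · e^0.055917 = 793.63 × 1.057510 = kr 839.2717
Market kr 814.78 < fair kr 839.2717: forward underpriced → reverse cash-and-carry (short spot, go long the forward).
At maturity, profit = |F_mkt − F*| = |814.78 − 839.2717| = kr 24.49 per share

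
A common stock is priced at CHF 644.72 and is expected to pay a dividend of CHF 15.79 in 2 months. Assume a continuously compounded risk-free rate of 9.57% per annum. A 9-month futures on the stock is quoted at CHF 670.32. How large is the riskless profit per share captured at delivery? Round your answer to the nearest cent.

PV(dividends) I = 15.79·e^(−0.0957·2/12) = 15.5401
Fair futures F* = (S − I)·e^(rT) = (644.72 − 15.5401)·e^0.071775 = 629.1799 × 1.074414 = 675.9997
Market CHF 670.32 < fair 675.9997: forward underpriced → reverse cash-and-carry (short the stock, invest proceeds at r, pay the dividends, go long the forward).
Profit at T = |F_mkt − F*| = |670.32 − 675.9997| = CHF 5.68 per share

CHF 5.68 per share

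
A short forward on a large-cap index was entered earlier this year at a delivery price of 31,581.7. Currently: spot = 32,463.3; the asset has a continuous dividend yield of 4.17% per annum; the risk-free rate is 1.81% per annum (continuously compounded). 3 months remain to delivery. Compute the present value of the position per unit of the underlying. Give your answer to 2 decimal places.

Current fair forward for the remaining 3 months: F = S·e^((r − q)·T), (r − q) = 0.0181 − 0.0417 = -0.0236
F = 32463.3 · e^(-0.0236 × 3/12) = 32463.3 × 0.99411737 = 32272.3304
Value of long forward = (F − K)·e^(−rT) = (32272.3304 − 31581.7) · e^(−0.0181·3/12)
= 690.6304 × 0.99548522 = 687.51
Short position value = −(long value) = -687.51

-687.51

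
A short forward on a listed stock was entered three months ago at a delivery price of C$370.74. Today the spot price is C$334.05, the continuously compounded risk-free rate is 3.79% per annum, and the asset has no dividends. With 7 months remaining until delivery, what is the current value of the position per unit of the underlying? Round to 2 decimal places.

Current fair forward for the remaining 7 months: F = S·e^(r·T), r = 0.0379
F = 334.05 · e^(0.0379 × 7/12) = 334.05 × 1.022355 = 341.5177
Value of long forward = (F − K)·e^(−rT) = (341.5177 − 370.74) · e^(−0.0379·7/12)
= -29.2223 × 0.978134 = -28.58
Short position value = −(long value) = C$28.58

C$28.58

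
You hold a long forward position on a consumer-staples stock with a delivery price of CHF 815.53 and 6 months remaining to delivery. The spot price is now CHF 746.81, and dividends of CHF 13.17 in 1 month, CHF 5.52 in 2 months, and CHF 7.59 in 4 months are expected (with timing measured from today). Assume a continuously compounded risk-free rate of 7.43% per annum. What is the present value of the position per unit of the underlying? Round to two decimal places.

-CHF 64.92

PV(remaining dividends) I = 13.17·e^(−0.0743·1/12) + 5.52·e^(−0.0743·2/12) + 7.59·e^(−0.0743·4/12) = 25.9451
Current forward F = (S − I)·e^(rT) = (746.81 − 25.9451)·e^(0.0743·6/12) = 720.8649 × 1.037849 = 748.1489
Value (long) = (F − K)·e^(−rT) = (748.1489 − 815.53) × 0.963532 = -64.9238
Value = -CHF 64.92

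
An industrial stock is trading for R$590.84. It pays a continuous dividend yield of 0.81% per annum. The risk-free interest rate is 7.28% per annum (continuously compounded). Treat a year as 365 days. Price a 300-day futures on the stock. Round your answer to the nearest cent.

F = S·e^((r − q)T) = 590.84 · e^((0.0728 − 0.0081) × 300/365)
= 590.84 · e^0.053178 = 590.84 × 1.054617
F = R$623.11

R$623.11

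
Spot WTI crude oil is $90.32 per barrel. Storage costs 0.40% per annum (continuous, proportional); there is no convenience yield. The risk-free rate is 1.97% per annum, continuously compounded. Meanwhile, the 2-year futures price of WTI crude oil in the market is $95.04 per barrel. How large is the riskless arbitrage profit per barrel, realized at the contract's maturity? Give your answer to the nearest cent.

$0.34 per barrel

Fair futures: F* = S·e^(carry·T), with carry = (r + u) = 0.0197 + 0.0040 = 0.0237
F* = 90.32 · e^(0.0237 × 2) = 90.32 · e^0.047400 = 90.32 × 1.048541 = $94.7042
Market $95.04 > fair $94.7042: forward overpriced → cash-and-carry (buy spot, short the forward).
At maturity, profit = |F_mkt − F*| = |95.04 − 94.7042| = $0.34 per barrel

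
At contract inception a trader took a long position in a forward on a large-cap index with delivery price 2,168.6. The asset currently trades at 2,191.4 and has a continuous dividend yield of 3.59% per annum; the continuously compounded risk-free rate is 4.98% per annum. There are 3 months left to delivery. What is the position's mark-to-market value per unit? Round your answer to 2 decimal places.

Current fair forward for the remaining 3 months: F = S·e^((r − q)·T), (r − q) = 0.0498 − 0.0359 = 0.0139
F = 2191.4 · e^(0.0139 × 3/12) = 2191.4 × 1.00348104 = 2199.0284
Value of long forward = (F − K)·e^(−rT) = (2199.0284 − 2168.6) · e^(−0.0498·3/12)
= 30.4284 × 0.98762718 = 30.05

30.05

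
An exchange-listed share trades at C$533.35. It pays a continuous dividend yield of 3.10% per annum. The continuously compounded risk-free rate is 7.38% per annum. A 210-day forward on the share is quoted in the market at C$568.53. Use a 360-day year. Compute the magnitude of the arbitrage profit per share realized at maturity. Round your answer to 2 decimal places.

C$21.70 per share

Fair forward: F* = S·e^(carry·T), with carry = (r − q) = 0.0738 − 0.0310 = 0.0428
F* = 533.35 · e^(0.0428 × 210/360) = 533.35 · e^0.024967 = 533.35 × 1.025281 = C$546.8336
Market C$568.53 > fair C$546.8336: forward overpriced → cash-and-carry (buy spot, short the forward).
At maturity, profit = |F_mkt − F*| = |568.53 − 546.8336| = C$21.70 per share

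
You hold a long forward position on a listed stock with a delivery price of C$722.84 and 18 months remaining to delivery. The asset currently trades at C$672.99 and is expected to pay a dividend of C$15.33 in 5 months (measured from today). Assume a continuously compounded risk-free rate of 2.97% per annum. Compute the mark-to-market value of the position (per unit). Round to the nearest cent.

PV(remaining dividends) I = 15.33·e^(−0.0297·5/12) = 15.1415
Current forward F = (S − I)·e^(rT) = (672.99 − 15.1415)·e^(0.0297·18/12) = 657.8485 × 1.045557 = 687.8181
Value (long) = (F − K)·e^(−rT) = (687.8181 − 722.84) × 0.956428 = -33.4959
Value = -C$33.50

-C$33.50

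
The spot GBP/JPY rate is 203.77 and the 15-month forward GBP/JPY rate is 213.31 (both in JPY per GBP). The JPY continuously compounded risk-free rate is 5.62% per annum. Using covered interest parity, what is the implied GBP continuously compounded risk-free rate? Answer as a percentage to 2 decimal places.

1.96%

F = S·e^((r_JPY − r_GBP)T) ⇒ r_GBP = r_JPY − ln(F/S)/T
ln(213.31/203.77) = 0.045755; /(15/12) = 0.036604
r_GBP = 0.0562 − 0.036604 = 0.019596
r_GBP = 1.96%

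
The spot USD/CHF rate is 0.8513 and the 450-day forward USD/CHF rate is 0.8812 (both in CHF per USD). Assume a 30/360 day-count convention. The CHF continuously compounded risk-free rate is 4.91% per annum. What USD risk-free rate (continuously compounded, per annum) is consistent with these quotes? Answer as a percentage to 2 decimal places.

F = S·e^((r_CHF − r_USD)T) ⇒ r_USD = r_CHF − ln(F/S)/T
ln(0.8812/0.8513) = 0.034520; /(450/360) = 0.027616
r_USD = 0.0491 − 0.027616 = 0.021484
r_USD = 2.15%

2.15%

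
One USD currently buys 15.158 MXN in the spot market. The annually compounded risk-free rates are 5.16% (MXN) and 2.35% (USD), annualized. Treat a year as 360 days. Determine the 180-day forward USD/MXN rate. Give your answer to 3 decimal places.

15.365

By covered interest parity, F = S · (1+r_MXN)^T / (1+r_USD)^T
= 15.158 × 1.025475 / 1.011682 = 15.158 × 1.013634
F = 15.365 MXN per USD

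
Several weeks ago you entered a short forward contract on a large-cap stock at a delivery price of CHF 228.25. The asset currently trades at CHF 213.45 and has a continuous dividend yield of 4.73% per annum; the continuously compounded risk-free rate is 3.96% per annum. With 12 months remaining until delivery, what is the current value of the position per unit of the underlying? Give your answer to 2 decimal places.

CHF 15.80

Current fair forward for the remaining 12 months: F = S·e^((r − q)·T), (r − q) = 0.0396 − 0.0473 = -0.0077
F = 213.45 · e^(-0.0077 × 12/12) = 213.45 × 0.992330 = 211.8128
Value of long forward = (F − K)·e^(−rT) = (211.8128 − 228.25) · e^(−0.0396·12/12)
= -16.4372 × 0.961174 = -15.80
Short position value = −(long value) = CHF 15.80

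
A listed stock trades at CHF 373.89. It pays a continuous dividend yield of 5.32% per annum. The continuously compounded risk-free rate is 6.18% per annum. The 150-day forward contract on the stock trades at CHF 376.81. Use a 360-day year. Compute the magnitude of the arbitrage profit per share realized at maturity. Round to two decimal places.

Fair forward: F* = S·e^(carry·T), with carry = (r − q) = 0.0618 − 0.0532 = 0.0086
F* = 373.89 · e^(0.0086 × 150/360) = 373.89 · e^0.003583 = 373.89 × 1.003589 = CHF 375.2319
Market CHF 376.81 > fair CHF 375.2319: forward overpriced → cash-and-carry (buy spot, short the forward).
At maturity, profit = |F_mkt − F*| = |376.81 − 375.2319| = CHF 1.58 per share

CHF 1.58 per share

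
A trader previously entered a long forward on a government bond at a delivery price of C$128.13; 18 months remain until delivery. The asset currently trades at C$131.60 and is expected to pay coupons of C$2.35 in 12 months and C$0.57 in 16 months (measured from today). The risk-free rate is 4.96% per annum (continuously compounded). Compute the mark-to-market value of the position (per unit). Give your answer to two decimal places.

C$9.89

PV(remaining coupons) I = 2.35·e^(−0.0496·12/12) + 0.57·e^(−0.0496·16/12) = 2.7698
Current forward F = (S − I)·e^(rT) = (131.60 − 2.7698)·e^(0.0496·18/12) = 128.8302 × 1.077238 = 138.7808
Value (long) = (F − K)·e^(−rT) = (138.7808 − 128.13) × 0.928300 = 9.8871
Value = C$9.89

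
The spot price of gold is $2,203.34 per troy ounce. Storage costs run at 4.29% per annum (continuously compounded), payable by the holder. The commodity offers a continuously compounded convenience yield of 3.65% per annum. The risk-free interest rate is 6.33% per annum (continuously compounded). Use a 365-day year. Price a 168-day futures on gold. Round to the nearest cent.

Net carry = r + u − y = 0.0633 + 0.0429 − 0.0365 = 0.0697
F = S·e^((r+u−y)T) = 2203.34 · e^(0.0697 × 168/365) = 2203.34 · e^0.03208110
= 2203.34 × 1.03260125 = $2,275.17 per troy ounce

$2,275.17 per troy ounce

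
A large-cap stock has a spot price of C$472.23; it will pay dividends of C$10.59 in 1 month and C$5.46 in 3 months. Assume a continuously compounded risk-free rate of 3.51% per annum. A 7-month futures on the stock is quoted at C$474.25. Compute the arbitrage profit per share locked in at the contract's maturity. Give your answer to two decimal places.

PV(dividends) I = 10.59·e^(−0.0351·1/12) + 5.46·e^(−0.0351·3/12) = 15.9714
Fair futures F* = (S − I)·e^(rT) = (472.23 − 15.9714)·e^0.020475 = 456.2586 × 1.020686 = 465.6968
Market C$474.25 > fair 465.6968: forward overpriced → cash-and-carry (borrow at r, buy the stock and collect the dividends, short the forward).
Profit at T = |F_mkt − F*| = |474.25 − 465.6968| = C$8.55 per share

C$8.55 per share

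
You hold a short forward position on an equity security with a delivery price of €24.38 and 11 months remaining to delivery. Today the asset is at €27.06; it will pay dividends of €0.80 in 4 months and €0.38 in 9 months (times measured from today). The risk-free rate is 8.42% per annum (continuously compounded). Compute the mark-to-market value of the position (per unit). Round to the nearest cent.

-€3.36

PV(remaining dividends) I = 0.80·e^(−0.0842·4/12) + 0.38·e^(−0.0842·9/12) = 1.1346
Current forward F = (S − I)·e^(rT) = (27.06 − 1.1346)·e^(0.0842·11/12) = 25.9254 × 1.080240 = 28.0057
Value (long) = (F − K)·e^(−rT) = (28.0057 − 24.38) × 0.925720 = 3.3564
Short position value = −(long value) = -€3.36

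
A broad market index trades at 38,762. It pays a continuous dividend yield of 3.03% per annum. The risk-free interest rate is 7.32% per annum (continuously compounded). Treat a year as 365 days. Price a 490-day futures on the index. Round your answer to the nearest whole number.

41,060

F = S·e^((r − q)T) = 38762 · e^((0.0732 − 0.0303) × 490/365)
= 38762 · e^0.057592 = 38762 × 1.059283
F = 41,060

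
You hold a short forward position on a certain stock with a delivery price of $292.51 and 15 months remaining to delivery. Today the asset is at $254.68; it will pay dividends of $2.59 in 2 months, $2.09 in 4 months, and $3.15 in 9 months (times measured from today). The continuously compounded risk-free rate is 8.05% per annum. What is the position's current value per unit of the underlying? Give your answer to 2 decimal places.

PV(remaining dividends) I = 2.59·e^(−0.0805·2/12) + 2.09·e^(−0.0805·4/12) + 3.15·e^(−0.0805·9/12) = 7.5556
Current forward F = (S − I)·e^(rT) = (254.68 − 7.5556)·e^(0.0805·15/12) = 247.1244 × 1.105862 = 273.2855
Value (long) = (F − K)·e^(−rT) = (273.2855 − 292.51) × 0.904272 = -17.3842
Short position value = −(long value) = $17.38

$17.38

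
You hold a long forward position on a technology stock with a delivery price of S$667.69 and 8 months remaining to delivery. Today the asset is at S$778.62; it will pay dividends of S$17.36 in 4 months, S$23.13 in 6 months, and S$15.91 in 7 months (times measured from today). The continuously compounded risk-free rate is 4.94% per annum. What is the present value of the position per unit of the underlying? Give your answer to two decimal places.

S$77.46

PV(remaining dividends) I = 17.36·e^(−0.0494·4/12) + 23.13·e^(−0.0494·6/12) + 15.91·e^(−0.0494·7/12) = 55.1002
Current forward F = (S − I)·e^(rT) = (778.62 − 55.1002)·e^(0.0494·8/12) = 723.5198 × 1.033482 = 747.7447
Value (long) = (F − K)·e^(−rT) = (747.7447 − 667.69) × 0.967603 = 77.4612
Value = S$77.46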